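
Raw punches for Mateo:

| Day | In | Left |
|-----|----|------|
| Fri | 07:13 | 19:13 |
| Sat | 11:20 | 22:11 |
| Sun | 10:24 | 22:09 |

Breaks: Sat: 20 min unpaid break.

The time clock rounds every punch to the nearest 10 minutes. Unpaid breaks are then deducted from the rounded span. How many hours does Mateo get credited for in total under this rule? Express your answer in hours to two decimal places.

34.33 hours

Fri: in 07:13→07:10, out 19:13→19:10; 12 h 0 min
Sat: in 11:20→11:20, out 22:11→22:10; 10 h 50 min − 20 min = 10 h 30 min
Sun: in 10:24→10:20, out 22:09→22:10; 11 h 50 min
Total credited: 34 h 20 min.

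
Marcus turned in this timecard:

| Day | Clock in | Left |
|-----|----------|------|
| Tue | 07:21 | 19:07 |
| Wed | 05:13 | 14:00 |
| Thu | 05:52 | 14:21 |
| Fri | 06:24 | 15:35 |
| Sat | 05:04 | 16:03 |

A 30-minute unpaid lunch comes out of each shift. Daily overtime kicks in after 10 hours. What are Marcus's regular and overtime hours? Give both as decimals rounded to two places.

Tue: 07:21–19:07 = 11 h 46 min; less 30 min break → 11 h 16 min
Wed: 05:13–14:00 = 8 h 47 min; less 30 min break → 8 h 17 min
Thu: 05:52–14:21 = 8 h 29 min; less 30 min break → 7 h 59 min
Fri: 06:24–15:35 = 9 h 11 min; less 30 min break → 8 h 41 min
Sat: 05:04–16:03 = 10 h 59 min; less 30 min break → 10 h 29 min
Tue reg 10 h 0 min / OT 1 h 16 min; Wed reg 8 h 17 min / OT 0 h 0 min; Thu reg 7 h 59 min / OT 0 h 0 min; Fri reg 8 h 41 min / OT 0 h 0 min; Sat reg 10 h 0 min / OT 0 h 29 min.
Totals: regular 44 h 57 min, overtime 1 h 45 min.

Regular 44.95 hours, overtime 1.75 hours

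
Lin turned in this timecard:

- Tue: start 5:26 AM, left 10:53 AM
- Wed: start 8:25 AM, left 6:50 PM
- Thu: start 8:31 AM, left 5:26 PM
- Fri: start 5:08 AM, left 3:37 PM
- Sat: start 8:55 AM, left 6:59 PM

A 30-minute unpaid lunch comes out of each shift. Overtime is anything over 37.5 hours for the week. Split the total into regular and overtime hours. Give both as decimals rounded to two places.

Tue: 5:26 AM–10:53 AM = 5 h 27 min; less 30 min break → 4 h 57 min
Wed: 8:25 AM–6:50 PM = 10 h 25 min; less 30 min break → 9 h 55 min
Thu: 8:31 AM–5:26 PM = 8 h 55 min; less 30 min break → 8 h 25 min
Fri: 5:08 AM–3:37 PM = 10 h 29 min; less 30 min break → 9 h 59 min
Sat: 8:55 AM–6:59 PM = 10 h 4 min; less 30 min break → 9 h 34 min
Total worked: 42 h 50 min = 42.83 h.
Threshold 37.5 h → overtime 5 h 20 min, regular 37 h 30 min.

Regular 37.50 hours, overtime 5.33 hours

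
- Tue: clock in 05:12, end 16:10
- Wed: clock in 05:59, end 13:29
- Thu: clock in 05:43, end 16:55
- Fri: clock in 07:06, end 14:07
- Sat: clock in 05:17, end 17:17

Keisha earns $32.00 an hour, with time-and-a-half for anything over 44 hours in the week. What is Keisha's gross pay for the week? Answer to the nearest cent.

Tue: 05:12–16:10 = 10 h 58 min
Wed: 05:59–13:29 = 7 h 30 min
Thu: 05:43–16:55 = 11 h 12 min
Fri: 07:06–14:07 = 7 h 1 min
Sat: 05:17–17:17 = 12 h 0 min
Total worked: 48 h 41 min = 2921 min.
Regular 44 h 0 min = 2640 min at $32.00/h; overtime 4 h 41 min = 281 min at $48.00/h.
Pay = (2640 × $32.00 + 281 × $48.00) ÷ 60 = $1632.80.

$1632.80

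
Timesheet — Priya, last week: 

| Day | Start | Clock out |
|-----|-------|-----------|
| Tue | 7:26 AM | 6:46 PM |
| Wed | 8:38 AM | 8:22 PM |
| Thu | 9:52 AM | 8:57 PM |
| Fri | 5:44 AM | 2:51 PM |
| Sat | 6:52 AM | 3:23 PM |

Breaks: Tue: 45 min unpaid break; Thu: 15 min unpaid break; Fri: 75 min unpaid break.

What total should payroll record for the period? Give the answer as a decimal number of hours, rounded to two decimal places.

49.53 hours

Tue: 7:26 AM–6:46 PM = 11 h 20 min; less 45 min break → 10 h 35 min
Wed: 8:38 AM–8:22 PM = 11 h 44 min
Thu: 9:52 AM–8:57 PM = 11 h 5 min; less 15 min break → 10 h 50 min
Fri: 5:44 AM–2:51 PM = 9 h 7 min; less 75 min break → 7 h 52 min
Sat: 6:52 AM–3:23 PM = 8 h 31 min
Total: 10 h 35 min + 11 h 44 min + 10 h 50 min + 7 h 52 min + 8 h 31 min = 49 h 32 min.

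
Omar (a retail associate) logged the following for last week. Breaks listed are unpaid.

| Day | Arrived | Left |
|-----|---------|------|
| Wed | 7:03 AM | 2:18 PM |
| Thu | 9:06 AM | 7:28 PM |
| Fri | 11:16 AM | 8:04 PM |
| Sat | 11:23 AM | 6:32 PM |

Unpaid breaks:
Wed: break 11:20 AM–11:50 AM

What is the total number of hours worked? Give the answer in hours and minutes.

33 h 4 min

Wed: 7:03 AM–2:18 PM = 7 h 15 min; less 30 min break → 6 h 45 min
Thu: 9:06 AM–7:28 PM = 10 h 22 min
Fri: 11:16 AM–8:04 PM = 8 h 48 min
Sat: 11:23 AM–6:32 PM = 7 h 9 min
Total: 6 h 45 min + 10 h 22 min + 8 h 48 min + 7 h 9 min = 33 h 4 min.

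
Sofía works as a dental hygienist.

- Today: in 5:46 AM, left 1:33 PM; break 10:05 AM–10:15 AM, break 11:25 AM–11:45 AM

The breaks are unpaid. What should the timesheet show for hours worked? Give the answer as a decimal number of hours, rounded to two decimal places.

Today: 5:46 AM–1:33 PM = 7 h 47 min; less 30 min break → 7 h 17 min

7.28 hours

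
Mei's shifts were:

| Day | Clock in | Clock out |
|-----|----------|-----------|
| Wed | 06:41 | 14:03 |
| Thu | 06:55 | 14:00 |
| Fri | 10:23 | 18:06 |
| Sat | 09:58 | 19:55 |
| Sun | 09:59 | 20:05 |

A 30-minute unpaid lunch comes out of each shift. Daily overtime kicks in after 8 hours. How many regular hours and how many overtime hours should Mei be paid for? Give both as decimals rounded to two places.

Regular 36.67 hours, overtime 3.05 hours

Wed: 06:41–14:03 = 7 h 22 min; less 30 min break → 6 h 52 min
Thu: 06:55–14:00 = 7 h 5 min; less 30 min break → 6 h 35 min
Fri: 10:23–18:06 = 7 h 43 min; less 30 min break → 7 h 13 min
Sat: 09:58–19:55 = 9 h 57 min; less 30 min break → 9 h 27 min
Sun: 09:59–20:05 = 10 h 6 min; less 30 min break → 9 h 36 min
Wed reg 6 h 52 min / OT 0 h 0 min; Thu reg 6 h 35 min / OT 0 h 0 min; Fri reg 7 h 13 min / OT 0 h 0 min; Sat reg 8 h 0 min / OT 1 h 27 min; Sun reg 8 h 0 min / OT 1 h 36 min.
Totals: regular 36 h 40 min, overtime 3 h 3 min.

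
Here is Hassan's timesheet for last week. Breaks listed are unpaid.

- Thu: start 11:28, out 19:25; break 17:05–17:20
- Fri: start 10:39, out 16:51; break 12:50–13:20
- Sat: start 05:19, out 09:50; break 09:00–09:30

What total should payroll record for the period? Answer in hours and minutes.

17 h 25 min

Thu: 11:28–19:25 = 7 h 57 min; less 15 min break → 7 h 42 min
Fri: 10:39–16:51 = 6 h 12 min; less 30 min break → 5 h 42 min
Sat: 05:19–09:50 = 4 h 31 min; less 30 min break → 4 h 1 min
Total: 7 h 42 min + 5 h 42 min + 4 h 1 min = 17 h 25 min.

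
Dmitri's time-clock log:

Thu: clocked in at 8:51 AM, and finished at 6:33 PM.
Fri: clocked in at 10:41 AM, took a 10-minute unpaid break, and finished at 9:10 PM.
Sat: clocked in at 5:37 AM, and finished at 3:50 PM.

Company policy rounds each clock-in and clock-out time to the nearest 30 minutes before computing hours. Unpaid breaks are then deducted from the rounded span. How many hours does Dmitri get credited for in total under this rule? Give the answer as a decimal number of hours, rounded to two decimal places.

30.33 hours

Thu: in 8:51 AM→9:00 AM, out 6:33 PM→6:30 PM; 9 h 30 min
Fri: in 10:41 AM→10:30 AM, out 9:10 PM→9:00 PM; 10 h 30 min − 10 min = 10 h 20 min
Sat: in 5:37 AM→5:30 AM, out 3:50 PM→4:00 PM; 10 h 30 min
Total credited: 30 h 20 min.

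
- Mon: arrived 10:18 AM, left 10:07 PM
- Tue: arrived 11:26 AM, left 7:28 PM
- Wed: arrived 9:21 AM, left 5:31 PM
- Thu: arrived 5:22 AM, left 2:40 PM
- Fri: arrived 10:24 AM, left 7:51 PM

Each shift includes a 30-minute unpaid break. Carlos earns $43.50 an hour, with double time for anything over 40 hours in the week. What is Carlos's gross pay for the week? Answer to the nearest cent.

$2111.20

Mon: 10:18 AM–10:07 PM = 11 h 49 min; less 30 min break → 11 h 19 min
Tue: 11:26 AM–7:28 PM = 8 h 2 min; less 30 min break → 7 h 32 min
Wed: 9:21 AM–5:31 PM = 8 h 10 min; less 30 min break → 7 h 40 min
Thu: 5:22 AM–2:40 PM = 9 h 18 min; less 30 min break → 8 h 48 min
Fri: 10:24 AM–7:51 PM = 9 h 27 min; less 30 min break → 8 h 57 min
Total worked: 44 h 16 min = 2656 min.
Regular 40 h 0 min = 2400 min at $43.50/h; overtime 4 h 16 min = 256 min at $87.00/h.
Pay = (2400 × $43.50 + 256 × $87.00) ÷ 60 = $2111.20.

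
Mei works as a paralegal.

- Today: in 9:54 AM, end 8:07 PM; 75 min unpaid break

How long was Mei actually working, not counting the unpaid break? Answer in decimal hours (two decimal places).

8.97 hours

Today: 9:54 AM–8:07 PM = 10 h 13 min; less 75 min break → 8 h 58 min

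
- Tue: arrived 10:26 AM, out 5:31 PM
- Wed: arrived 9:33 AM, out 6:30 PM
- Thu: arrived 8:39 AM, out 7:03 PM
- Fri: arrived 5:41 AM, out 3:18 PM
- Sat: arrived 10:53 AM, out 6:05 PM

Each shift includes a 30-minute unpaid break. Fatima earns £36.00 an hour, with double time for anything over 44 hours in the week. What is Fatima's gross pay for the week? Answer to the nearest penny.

Tue: 10:26 AM–5:31 PM = 7 h 5 min; less 30 min break → 6 h 35 min
Wed: 9:33 AM–6:30 PM = 8 h 57 min; less 30 min break → 8 h 27 min
Thu: 8:39 AM–7:03 PM = 10 h 24 min; less 30 min break → 9 h 54 min
Fri: 5:41 AM–3:18 PM = 9 h 37 min; less 30 min break → 9 h 7 min
Sat: 10:53 AM–6:05 PM = 7 h 12 min; less 30 min break → 6 h 42 min
Total worked: 40 h 45 min = 2445 min.
Regular 40 h 45 min = 2445 min at £36.00/h; overtime 0 h 0 min = 0 min at £72.00/h.
Pay = (2445 × £36.00 + 0 × £72.00) ÷ 60 = £1467.00.

£1467.00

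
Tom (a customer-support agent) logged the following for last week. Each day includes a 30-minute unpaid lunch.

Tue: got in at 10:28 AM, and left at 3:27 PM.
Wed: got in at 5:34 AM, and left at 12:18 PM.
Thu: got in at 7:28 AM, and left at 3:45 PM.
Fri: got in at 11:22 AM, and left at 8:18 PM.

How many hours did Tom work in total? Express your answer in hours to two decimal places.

Tue: 10:28 AM–3:27 PM = 4 h 59 min; less 30 min break → 4 h 29 min
Wed: 5:34 AM–12:18 PM = 6 h 44 min; less 30 min break → 6 h 14 min
Thu: 7:28 AM–3:45 PM = 8 h 17 min; less 30 min break → 7 h 47 min
Fri: 11:22 AM–8:18 PM = 8 h 56 min; less 30 min break → 8 h 26 min
Total: 4 h 29 min + 6 h 14 min + 7 h 47 min + 8 h 26 min = 26 h 56 min.

26.93 hours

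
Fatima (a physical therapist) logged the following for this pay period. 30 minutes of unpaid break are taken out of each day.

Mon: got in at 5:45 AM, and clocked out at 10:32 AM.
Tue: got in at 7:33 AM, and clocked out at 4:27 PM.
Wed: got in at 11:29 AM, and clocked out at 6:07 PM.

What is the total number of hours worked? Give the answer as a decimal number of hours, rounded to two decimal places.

Mon: 5:45 AM–10:32 AM = 4 h 47 min; less 30 min break → 4 h 17 min
Tue: 7:33 AM–4:27 PM = 8 h 54 min; less 30 min break → 8 h 24 min
Wed: 11:29 AM–6:07 PM = 6 h 38 min; less 30 min break → 6 h 8 min
Total: 4 h 17 min + 8 h 24 min + 6 h 8 min = 18 h 49 min.

18.82 hours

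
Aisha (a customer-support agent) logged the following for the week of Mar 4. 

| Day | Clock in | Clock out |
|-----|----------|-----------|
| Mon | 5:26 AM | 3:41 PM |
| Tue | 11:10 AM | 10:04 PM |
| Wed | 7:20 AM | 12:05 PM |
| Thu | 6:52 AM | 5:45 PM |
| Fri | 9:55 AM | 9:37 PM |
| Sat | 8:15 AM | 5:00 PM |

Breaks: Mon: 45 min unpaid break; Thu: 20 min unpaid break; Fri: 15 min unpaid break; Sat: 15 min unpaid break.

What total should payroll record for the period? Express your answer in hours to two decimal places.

Mon: 5:26 AM–3:41 PM = 10 h 15 min; less 45 min break → 9 h 30 min
Tue: 11:10 AM–10:04 PM = 10 h 54 min
Wed: 7:20 AM–12:05 PM = 4 h 45 min
Thu: 6:52 AM–5:45 PM = 10 h 53 min; less 20 min break → 10 h 33 min
Fri: 9:55 AM–9:37 PM = 11 h 42 min; less 15 min break → 11 h 27 min
Sat: 8:15 AM–5:00 PM = 8 h 45 min; less 15 min break → 8 h 30 min
Total: 9 h 30 min + 10 h 54 min + 4 h 45 min + 10 h 33 min + 11 h 27 min + 8 h 30 min = 55 h 39 min.

55.65 hours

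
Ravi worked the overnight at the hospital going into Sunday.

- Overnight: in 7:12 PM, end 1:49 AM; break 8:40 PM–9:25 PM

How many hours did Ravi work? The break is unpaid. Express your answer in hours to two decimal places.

5.87 hours

Overnight: 7:12 PM → midnight = 4 h 48 min; midnight → 1:49 AM = 1 h 49 min; span 6 h 37 min; less 45 min break → 5 h 52 min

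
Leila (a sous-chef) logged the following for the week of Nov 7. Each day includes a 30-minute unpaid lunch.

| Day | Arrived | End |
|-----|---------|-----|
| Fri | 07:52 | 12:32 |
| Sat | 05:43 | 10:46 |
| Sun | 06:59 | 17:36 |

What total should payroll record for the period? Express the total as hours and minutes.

18 h 50 min

Fri: 07:52–12:32 = 4 h 40 min; less 30 min break → 4 h 10 min
Sat: 05:43–10:46 = 5 h 3 min; less 30 min break → 4 h 33 min
Sun: 06:59–17:36 = 10 h 37 min; less 30 min break → 10 h 7 min
Total: 4 h 10 min + 4 h 33 min + 10 h 7 min = 18 h 50 min.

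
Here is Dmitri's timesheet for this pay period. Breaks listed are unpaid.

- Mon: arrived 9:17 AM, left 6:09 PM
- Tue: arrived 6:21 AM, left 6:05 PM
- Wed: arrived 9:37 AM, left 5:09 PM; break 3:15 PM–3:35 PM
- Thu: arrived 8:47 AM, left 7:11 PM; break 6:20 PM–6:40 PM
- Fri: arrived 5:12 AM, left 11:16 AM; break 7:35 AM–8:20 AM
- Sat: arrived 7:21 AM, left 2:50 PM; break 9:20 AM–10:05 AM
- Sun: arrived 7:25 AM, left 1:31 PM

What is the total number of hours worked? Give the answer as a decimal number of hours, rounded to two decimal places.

56.02 hours

Mon: 9:17 AM–6:09 PM = 8 h 52 min
Tue: 6:21 AM–6:05 PM = 11 h 44 min
Wed: 9:37 AM–5:09 PM = 7 h 32 min; less 20 min break → 7 h 12 min
Thu: 8:47 AM–7:11 PM = 10 h 24 min; less 20 min break → 10 h 4 min
Fri: 5:12 AM–11:16 AM = 6 h 4 min; less 45 min break → 5 h 19 min
Sat: 7:21 AM–2:50 PM = 7 h 29 min; less 45 min break → 6 h 44 min
Sun: 7:25 AM–1:31 PM = 6 h 6 min
Total: 8 h 52 min + 11 h 44 min + 7 h 12 min + 10 h 4 min + 5 h 19 min + 6 h 44 min + 6 h 6 min = 56 h 1 min.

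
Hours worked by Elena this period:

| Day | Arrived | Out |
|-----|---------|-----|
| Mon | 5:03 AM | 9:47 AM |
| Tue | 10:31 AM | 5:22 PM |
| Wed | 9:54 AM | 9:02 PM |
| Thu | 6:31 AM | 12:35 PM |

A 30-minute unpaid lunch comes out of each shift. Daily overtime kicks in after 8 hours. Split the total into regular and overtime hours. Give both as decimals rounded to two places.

Regular 24.15 hours, overtime 2.63 hours

Mon: 5:03 AM–9:47 AM = 4 h 44 min; less 30 min break → 4 h 14 min
Tue: 10:31 AM–5:22 PM = 6 h 51 min; less 30 min break → 6 h 21 min
Wed: 9:54 AM–9:02 PM = 11 h 8 min; less 30 min break → 10 h 38 min
Thu: 6:31 AM–12:35 PM = 6 h 4 min; less 30 min break → 5 h 34 min
Mon reg 4 h 14 min / OT 0 h 0 min; Tue reg 6 h 21 min / OT 0 h 0 min; Wed reg 8 h 0 min / OT 2 h 38 min; Thu reg 5 h 34 min / OT 0 h 0 min.
Totals: regular 24 h 9 min, overtime 2 h 38 min.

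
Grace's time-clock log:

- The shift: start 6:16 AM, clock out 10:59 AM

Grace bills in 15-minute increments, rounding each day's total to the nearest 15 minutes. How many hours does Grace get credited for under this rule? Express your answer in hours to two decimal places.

4.75 hours

The shift: 6:16 AM–10:59 AM = 4 h 43 min → rounds to 4 h 45 min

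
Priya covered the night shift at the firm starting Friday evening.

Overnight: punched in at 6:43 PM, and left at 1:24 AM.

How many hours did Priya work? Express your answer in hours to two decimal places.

6.68 hours

Overnight: 6:43 PM → midnight = 5 h 17 min; midnight → 1:24 AM = 1 h 24 min; span 6 h 41 min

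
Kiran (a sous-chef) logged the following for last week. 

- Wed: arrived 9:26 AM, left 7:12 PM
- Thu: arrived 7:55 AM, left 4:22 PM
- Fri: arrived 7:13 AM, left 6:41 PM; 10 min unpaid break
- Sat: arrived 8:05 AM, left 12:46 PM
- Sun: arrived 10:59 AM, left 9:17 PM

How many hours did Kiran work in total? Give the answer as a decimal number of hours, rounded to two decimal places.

Wed: 9:26 AM–7:12 PM = 9 h 46 min
Thu: 7:55 AM–4:22 PM = 8 h 27 min
Fri: 7:13 AM–6:41 PM = 11 h 28 min; less 10 min break → 11 h 18 min
Sat: 8:05 AM–12:46 PM = 4 h 41 min
Sun: 10:59 AM–9:17 PM = 10 h 18 min
Total: 9 h 46 min + 8 h 27 min + 11 h 18 min + 4 h 41 min + 10 h 18 min = 44 h 30 min.

44.50 hours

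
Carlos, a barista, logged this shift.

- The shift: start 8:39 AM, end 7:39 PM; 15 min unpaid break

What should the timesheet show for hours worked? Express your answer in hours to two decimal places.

10.75 hours

The shift: 8:39 AM–7:39 PM = 11 h 0 min; less 15 min break → 10 h 45 min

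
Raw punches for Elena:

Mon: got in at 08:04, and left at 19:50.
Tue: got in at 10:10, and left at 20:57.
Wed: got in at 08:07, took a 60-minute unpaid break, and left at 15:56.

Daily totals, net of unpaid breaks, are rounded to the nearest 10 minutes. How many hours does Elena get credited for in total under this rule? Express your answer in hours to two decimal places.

29.50 hours

Mon: 08:04–19:50 = 11 h 46 min → rounds to 11 h 50 min
Tue: 10:10–20:57 = 10 h 47 min → rounds to 10 h 50 min
Wed: 08:07–15:56 = 7 h 49 min − 60 min = 6 h 49 min → rounds to 6 h 50 min
Total credited: 29 h 30 min.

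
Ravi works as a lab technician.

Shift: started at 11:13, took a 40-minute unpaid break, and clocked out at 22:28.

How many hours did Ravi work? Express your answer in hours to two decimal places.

Shift: 11:13–22:28 = 11 h 15 min; less 40 min break → 10 h 35 min

10.58 hours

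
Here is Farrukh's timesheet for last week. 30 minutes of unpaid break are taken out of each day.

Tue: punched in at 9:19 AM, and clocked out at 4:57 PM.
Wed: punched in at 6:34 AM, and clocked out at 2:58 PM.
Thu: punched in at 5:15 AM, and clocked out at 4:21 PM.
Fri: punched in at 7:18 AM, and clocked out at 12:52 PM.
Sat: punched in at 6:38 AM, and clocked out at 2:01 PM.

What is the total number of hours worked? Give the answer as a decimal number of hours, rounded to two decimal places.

37.58 hours

Tue: 9:19 AM–4:57 PM = 7 h 38 min; less 30 min break → 7 h 8 min
Wed: 6:34 AM–2:58 PM = 8 h 24 min; less 30 min break → 7 h 54 min
Thu: 5:15 AM–4:21 PM = 11 h 6 min; less 30 min break → 10 h 36 min
Fri: 7:18 AM–12:52 PM = 5 h 34 min; less 30 min break → 5 h 4 min
Sat: 6:38 AM–2:01 PM = 7 h 23 min; less 30 min break → 6 h 53 min
Total: 7 h 8 min + 7 h 54 min + 10 h 36 min + 5 h 4 min + 6 h 53 min = 37 h 35 min.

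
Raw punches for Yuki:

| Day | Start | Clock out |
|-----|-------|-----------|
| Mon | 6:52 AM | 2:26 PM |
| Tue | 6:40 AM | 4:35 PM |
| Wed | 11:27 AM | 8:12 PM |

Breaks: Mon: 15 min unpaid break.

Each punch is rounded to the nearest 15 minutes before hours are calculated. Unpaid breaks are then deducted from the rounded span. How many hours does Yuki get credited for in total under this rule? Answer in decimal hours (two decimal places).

Mon: in 6:52 AM→6:45 AM, out 2:26 PM→2:30 PM; 7 h 45 min − 15 min = 7 h 30 min
Tue: in 6:40 AM→6:45 AM, out 4:35 PM→4:30 PM; 9 h 45 min
Wed: in 11:27 AM→11:30 AM, out 8:12 PM→8:15 PM; 8 h 45 min
Total credited: 26 h 0 min.

26.00 hours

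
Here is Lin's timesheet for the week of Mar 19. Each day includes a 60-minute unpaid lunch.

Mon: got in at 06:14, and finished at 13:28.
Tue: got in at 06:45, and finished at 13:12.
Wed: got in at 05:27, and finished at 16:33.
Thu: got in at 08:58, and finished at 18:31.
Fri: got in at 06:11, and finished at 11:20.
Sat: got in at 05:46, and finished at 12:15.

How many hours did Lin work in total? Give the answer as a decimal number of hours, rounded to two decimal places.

39.97 hours

Mon: 06:14–13:28 = 7 h 14 min; less 60 min break → 6 h 14 min
Tue: 06:45–13:12 = 6 h 27 min; less 60 min break → 5 h 27 min
Wed: 05:27–16:33 = 11 h 6 min; less 60 min break → 10 h 6 min
Thu: 08:58–18:31 = 9 h 33 min; less 60 min break → 8 h 33 min
Fri: 06:11–11:20 = 5 h 9 min; less 60 min break → 4 h 9 min
Sat: 05:46–12:15 = 6 h 29 min; less 60 min break → 5 h 29 min
Total: 6 h 14 min + 5 h 27 min + 10 h 6 min + 8 h 33 min + 4 h 9 min + 5 h 29 min = 39 h 58 min.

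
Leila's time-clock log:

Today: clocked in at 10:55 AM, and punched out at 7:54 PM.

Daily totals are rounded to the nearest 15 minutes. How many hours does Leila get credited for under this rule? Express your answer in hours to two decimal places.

9.00 hours

Today: 10:55 AM–7:54 PM = 8 h 59 min → rounds to 9 h 0 min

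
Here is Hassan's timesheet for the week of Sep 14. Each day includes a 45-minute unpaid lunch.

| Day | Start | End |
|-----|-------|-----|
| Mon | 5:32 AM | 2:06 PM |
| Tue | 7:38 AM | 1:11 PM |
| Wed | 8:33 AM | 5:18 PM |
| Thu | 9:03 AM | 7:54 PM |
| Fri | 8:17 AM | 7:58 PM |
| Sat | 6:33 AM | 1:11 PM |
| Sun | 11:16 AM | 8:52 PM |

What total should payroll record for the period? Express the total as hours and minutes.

56 h 23 min

Mon: 5:32 AM–2:06 PM = 8 h 34 min; less 45 min break → 7 h 49 min
Tue: 7:38 AM–1:11 PM = 5 h 33 min; less 45 min break → 4 h 48 min
Wed: 8:33 AM–5:18 PM = 8 h 45 min; less 45 min break → 8 h 0 min
Thu: 9:03 AM–7:54 PM = 10 h 51 min; less 45 min break → 10 h 6 min
Fri: 8:17 AM–7:58 PM = 11 h 41 min; less 45 min break → 10 h 56 min
Sat: 6:33 AM–1:11 PM = 6 h 38 min; less 45 min break → 5 h 53 min
Sun: 11:16 AM–8:52 PM = 9 h 36 min; less 45 min break → 8 h 51 min
Total: 7 h 49 min + 4 h 48 min + 8 h 0 min + 10 h 6 min + 10 h 56 min + 5 h 53 min + 8 h 51 min = 56 h 23 min.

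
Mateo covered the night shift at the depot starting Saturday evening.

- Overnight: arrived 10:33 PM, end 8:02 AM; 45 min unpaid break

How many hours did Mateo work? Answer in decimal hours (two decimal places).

Overnight: 10:33 PM → midnight = 1 h 27 min; midnight → 8:02 AM = 8 h 2 min; span 9 h 29 min; less 45 min break → 8 h 44 min

8.73 hours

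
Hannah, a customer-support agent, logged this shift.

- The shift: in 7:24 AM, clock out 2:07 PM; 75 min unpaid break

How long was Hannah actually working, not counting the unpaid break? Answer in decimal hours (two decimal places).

The shift: 7:24 AM–2:07 PM = 6 h 43 min; less 75 min break → 5 h 28 min

5.47 hours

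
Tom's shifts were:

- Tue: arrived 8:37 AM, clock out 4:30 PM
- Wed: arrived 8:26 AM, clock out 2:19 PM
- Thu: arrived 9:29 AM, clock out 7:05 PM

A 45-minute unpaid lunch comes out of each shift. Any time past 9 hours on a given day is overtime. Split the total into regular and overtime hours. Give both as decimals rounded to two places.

Tue: 8:37 AM–4:30 PM = 7 h 53 min; less 45 min break → 7 h 8 min
Wed: 8:26 AM–2:19 PM = 5 h 53 min; less 45 min break → 5 h 8 min
Thu: 9:29 AM–7:05 PM = 9 h 36 min; less 45 min break → 8 h 51 min
Tue reg 7 h 8 min / OT 0 h 0 min; Wed reg 5 h 8 min / OT 0 h 0 min; Thu reg 8 h 51 min / OT 0 h 0 min.
Totals: regular 21 h 7 min, overtime 0 h 0 min.

Regular 21.12 hours, overtime 0.00 hours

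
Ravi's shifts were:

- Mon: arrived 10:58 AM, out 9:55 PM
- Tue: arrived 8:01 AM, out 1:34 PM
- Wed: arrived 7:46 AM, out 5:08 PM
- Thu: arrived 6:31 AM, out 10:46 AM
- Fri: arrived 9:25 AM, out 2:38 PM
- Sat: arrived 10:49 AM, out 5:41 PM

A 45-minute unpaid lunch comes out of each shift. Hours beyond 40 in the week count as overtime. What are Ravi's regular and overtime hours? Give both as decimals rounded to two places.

Mon: 10:58 AM–9:55 PM = 10 h 57 min; less 45 min break → 10 h 12 min
Tue: 8:01 AM–1:34 PM = 5 h 33 min; less 45 min break → 4 h 48 min
Wed: 7:46 AM–5:08 PM = 9 h 22 min; less 45 min break → 8 h 37 min
Thu: 6:31 AM–10:46 AM = 4 h 15 min; less 45 min break → 3 h 30 min
Fri: 9:25 AM–2:38 PM = 5 h 13 min; less 45 min break → 4 h 28 min
Sat: 10:49 AM–5:41 PM = 6 h 52 min; less 45 min break → 6 h 7 min
Total worked: 37 h 42 min = 37.70 h.
Threshold 40 h → overtime 0 h 0 min, regular 37 h 42 min.

Regular 37.70 hours, overtime 0.00 hours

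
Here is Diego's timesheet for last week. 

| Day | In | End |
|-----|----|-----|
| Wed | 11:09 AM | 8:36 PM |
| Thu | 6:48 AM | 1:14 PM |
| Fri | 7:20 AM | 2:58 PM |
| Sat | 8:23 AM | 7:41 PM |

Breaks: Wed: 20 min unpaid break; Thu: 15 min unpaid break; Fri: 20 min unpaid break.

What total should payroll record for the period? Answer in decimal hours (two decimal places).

Wed: 11:09 AM–8:36 PM = 9 h 27 min; less 20 min break → 9 h 7 min
Thu: 6:48 AM–1:14 PM = 6 h 26 min; less 15 min break → 6 h 11 min
Fri: 7:20 AM–2:58 PM = 7 h 38 min; less 20 min break → 7 h 18 min
Sat: 8:23 AM–7:41 PM = 11 h 18 min
Total: 9 h 7 min + 6 h 11 min + 7 h 18 min + 11 h 18 min = 33 h 54 min.

33.90 hours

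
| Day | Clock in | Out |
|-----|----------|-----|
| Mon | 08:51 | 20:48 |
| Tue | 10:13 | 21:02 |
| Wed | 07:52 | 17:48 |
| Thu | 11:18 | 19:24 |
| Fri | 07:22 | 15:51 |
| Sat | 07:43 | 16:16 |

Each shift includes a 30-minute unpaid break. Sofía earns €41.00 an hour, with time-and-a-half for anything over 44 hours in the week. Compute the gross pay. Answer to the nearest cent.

Mon: 08:51–20:48 = 11 h 57 min; less 30 min break → 11 h 27 min
Tue: 10:13–21:02 = 10 h 49 min; less 30 min break → 10 h 19 min
Wed: 07:52–17:48 = 9 h 56 min; less 30 min break → 9 h 26 min
Thu: 11:18–19:24 = 8 h 6 min; less 30 min break → 7 h 36 min
Fri: 07:22–15:51 = 8 h 29 min; less 30 min break → 7 h 59 min
Sat: 07:43–16:16 = 8 h 33 min; less 30 min break → 8 h 3 min
Total worked: 54 h 50 min = 3290 min.
Regular 44 h 0 min = 2640 min at €41.00/h; overtime 10 h 50 min = 650 min at €61.50/h.
Pay = (2640 × €41.00 + 650 × €61.50) ÷ 60 = €2470.25.

€2470.25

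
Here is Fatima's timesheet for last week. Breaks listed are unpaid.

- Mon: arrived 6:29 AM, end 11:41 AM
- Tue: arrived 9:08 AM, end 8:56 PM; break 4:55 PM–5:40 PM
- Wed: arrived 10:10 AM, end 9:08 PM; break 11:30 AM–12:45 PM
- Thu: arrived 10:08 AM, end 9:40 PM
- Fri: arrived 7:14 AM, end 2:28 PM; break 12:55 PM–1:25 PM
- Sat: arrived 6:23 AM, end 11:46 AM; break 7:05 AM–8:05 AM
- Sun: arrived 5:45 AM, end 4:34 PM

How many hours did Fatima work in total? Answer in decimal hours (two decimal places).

Mon: 6:29 AM–11:41 AM = 5 h 12 min
Tue: 9:08 AM–8:56 PM = 11 h 48 min; less 45 min break → 11 h 3 min
Wed: 10:10 AM–9:08 PM = 10 h 58 min; less 75 min break → 9 h 43 min
Thu: 10:08 AM–9:40 PM = 11 h 32 min
Fri: 7:14 AM–2:28 PM = 7 h 14 min; less 30 min break → 6 h 44 min
Sat: 6:23 AM–11:46 AM = 5 h 23 min; less 60 min break → 4 h 23 min
Sun: 5:45 AM–4:34 PM = 10 h 49 min
Total: 5 h 12 min + 11 h 3 min + 9 h 43 min + 11 h 32 min + 6 h 44 min + 4 h 23 min + 10 h 49 min = 59 h 26 min.

59.43 hours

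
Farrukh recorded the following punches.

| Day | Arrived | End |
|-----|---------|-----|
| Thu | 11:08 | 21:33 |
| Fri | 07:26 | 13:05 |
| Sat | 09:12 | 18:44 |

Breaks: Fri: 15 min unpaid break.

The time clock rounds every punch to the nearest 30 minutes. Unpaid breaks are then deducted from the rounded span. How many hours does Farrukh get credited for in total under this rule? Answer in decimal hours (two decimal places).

25.25 hours

Thu: in 11:08→11:00, out 21:33→21:30; 10 h 30 min
Fri: in 07:26→07:30, out 13:05→13:00; 5 h 30 min − 15 min = 5 h 15 min
Sat: in 09:12→09:00, out 18:44→18:30; 9 h 30 min
Total credited: 25 h 15 min.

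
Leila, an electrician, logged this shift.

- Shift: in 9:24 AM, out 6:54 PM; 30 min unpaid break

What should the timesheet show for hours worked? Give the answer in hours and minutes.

9 h 0 min

Shift: 9:24 AM–6:54 PM = 9 h 30 min; less 30 min break → 9 h 0 min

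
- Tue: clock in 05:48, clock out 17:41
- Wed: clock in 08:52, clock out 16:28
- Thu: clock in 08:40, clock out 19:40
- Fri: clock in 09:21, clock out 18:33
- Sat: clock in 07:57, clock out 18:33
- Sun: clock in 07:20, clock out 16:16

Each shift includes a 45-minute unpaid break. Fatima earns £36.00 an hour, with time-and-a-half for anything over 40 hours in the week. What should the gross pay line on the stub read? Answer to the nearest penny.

£2234.70

Tue: 05:48–17:41 = 11 h 53 min; less 45 min break → 11 h 8 min
Wed: 08:52–16:28 = 7 h 36 min; less 45 min break → 6 h 51 min
Thu: 08:40–19:40 = 11 h 0 min; less 45 min break → 10 h 15 min
Fri: 09:21–18:33 = 9 h 12 min; less 45 min break → 8 h 27 min
Sat: 07:57–18:33 = 10 h 36 min; less 45 min break → 9 h 51 min
Sun: 07:20–16:16 = 8 h 56 min; less 45 min break → 8 h 11 min
Total worked: 54 h 43 min = 3283 min.
Regular 40 h 0 min = 2400 min at £36.00/h; overtime 14 h 43 min = 883 min at £54.00/h.
Pay = (2400 × £36.00 + 883 × £54.00) ÷ 60 = £2234.70.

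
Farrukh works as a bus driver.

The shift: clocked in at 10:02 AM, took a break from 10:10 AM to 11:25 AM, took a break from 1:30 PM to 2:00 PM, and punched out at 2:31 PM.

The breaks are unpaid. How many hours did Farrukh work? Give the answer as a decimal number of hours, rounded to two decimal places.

The shift: 10:02 AM–2:31 PM = 4 h 29 min; less 105 min break → 2 h 44 min

2.73 hours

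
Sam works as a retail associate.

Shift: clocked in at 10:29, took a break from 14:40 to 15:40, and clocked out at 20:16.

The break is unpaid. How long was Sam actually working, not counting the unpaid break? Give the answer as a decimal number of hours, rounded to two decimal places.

Shift: 10:29–20:16 = 9 h 47 min; less 60 min break → 8 h 47 min

8.78 hours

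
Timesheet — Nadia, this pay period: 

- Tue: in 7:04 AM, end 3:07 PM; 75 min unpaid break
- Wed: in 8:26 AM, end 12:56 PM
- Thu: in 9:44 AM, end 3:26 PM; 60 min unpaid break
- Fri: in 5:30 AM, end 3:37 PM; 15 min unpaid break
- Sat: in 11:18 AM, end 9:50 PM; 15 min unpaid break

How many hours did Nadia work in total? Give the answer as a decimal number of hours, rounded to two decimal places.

36.15 hours

Tue: 7:04 AM–3:07 PM = 8 h 3 min; less 75 min break → 6 h 48 min
Wed: 8:26 AM–12:56 PM = 4 h 30 min
Thu: 9:44 AM–3:26 PM = 5 h 42 min; less 60 min break → 4 h 42 min
Fri: 5:30 AM–3:37 PM = 10 h 7 min; less 15 min break → 9 h 52 min
Sat: 11:18 AM–9:50 PM = 10 h 32 min; less 15 min break → 10 h 17 min
Total: 6 h 48 min + 4 h 30 min + 4 h 42 min + 9 h 52 min + 10 h 17 min = 36 h 9 min.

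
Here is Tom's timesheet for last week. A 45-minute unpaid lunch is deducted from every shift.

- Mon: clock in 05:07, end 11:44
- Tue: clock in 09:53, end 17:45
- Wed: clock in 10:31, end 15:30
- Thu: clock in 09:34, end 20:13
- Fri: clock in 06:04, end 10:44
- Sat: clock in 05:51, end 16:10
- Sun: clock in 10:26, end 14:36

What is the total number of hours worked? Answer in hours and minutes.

Mon: 05:07–11:44 = 6 h 37 min; less 45 min break → 5 h 52 min
Tue: 09:53–17:45 = 7 h 52 min; less 45 min break → 7 h 7 min
Wed: 10:31–15:30 = 4 h 59 min; less 45 min break → 4 h 14 min
Thu: 09:34–20:13 = 10 h 39 min; less 45 min break → 9 h 54 min
Fri: 06:04–10:44 = 4 h 40 min; less 45 min break → 3 h 55 min
Sat: 05:51–16:10 = 10 h 19 min; less 45 min break → 9 h 34 min
Sun: 10:26–14:36 = 4 h 10 min; less 45 min break → 3 h 25 min
Total: 5 h 52 min + 7 h 7 min + 4 h 14 min + 9 h 54 min + 3 h 55 min + 9 h 34 min + 3 h 25 min = 44 h 1 min.

44 h 1 min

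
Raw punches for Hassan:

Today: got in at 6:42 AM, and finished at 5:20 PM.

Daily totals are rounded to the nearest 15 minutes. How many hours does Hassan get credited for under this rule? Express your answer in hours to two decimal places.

Today: 6:42 AM–5:20 PM = 10 h 38 min → rounds to 10 h 45 min

10.75 hours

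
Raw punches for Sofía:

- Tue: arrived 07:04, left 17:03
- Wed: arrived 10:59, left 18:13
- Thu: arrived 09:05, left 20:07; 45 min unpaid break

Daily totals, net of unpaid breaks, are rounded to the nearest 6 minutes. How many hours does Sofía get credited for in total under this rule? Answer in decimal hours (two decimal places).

27.50 hours

Tue: 07:04–17:03 = 9 h 59 min → rounds to 10 h 0 min
Wed: 10:59–18:13 = 7 h 14 min → rounds to 7 h 12 min
Thu: 09:05–20:07 = 11 h 2 min − 45 min = 10 h 17 min → rounds to 10 h 18 min
Total credited: 27 h 30 min.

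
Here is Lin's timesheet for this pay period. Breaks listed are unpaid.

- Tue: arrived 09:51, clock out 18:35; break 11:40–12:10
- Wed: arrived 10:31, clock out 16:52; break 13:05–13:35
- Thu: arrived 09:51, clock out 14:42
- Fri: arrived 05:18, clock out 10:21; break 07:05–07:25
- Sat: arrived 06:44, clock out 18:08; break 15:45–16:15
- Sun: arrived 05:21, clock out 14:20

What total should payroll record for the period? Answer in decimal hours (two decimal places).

43.53 hours

Tue: 09:51–18:35 = 8 h 44 min; less 30 min break → 8 h 14 min
Wed: 10:31–16:52 = 6 h 21 min; less 30 min break → 5 h 51 min
Thu: 09:51–14:42 = 4 h 51 min
Fri: 05:18–10:21 = 5 h 3 min; less 20 min break → 4 h 43 min
Sat: 06:44–18:08 = 11 h 24 min; less 30 min break → 10 h 54 min
Sun: 05:21–14:20 = 8 h 59 min
Total: 8 h 14 min + 5 h 51 min + 4 h 51 min + 4 h 43 min + 10 h 54 min + 8 h 59 min = 43 h 32 min.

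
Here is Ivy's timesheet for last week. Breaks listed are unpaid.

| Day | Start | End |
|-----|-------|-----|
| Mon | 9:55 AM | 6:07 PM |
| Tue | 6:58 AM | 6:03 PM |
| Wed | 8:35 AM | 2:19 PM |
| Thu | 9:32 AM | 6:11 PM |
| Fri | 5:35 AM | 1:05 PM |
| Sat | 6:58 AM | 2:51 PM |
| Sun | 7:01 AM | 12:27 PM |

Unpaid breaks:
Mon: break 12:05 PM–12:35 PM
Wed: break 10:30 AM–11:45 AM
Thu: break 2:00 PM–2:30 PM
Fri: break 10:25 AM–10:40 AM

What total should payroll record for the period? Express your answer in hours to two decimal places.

Mon: 9:55 AM–6:07 PM = 8 h 12 min; less 30 min break → 7 h 42 min
Tue: 6:58 AM–6:03 PM = 11 h 5 min
Wed: 8:35 AM–2:19 PM = 5 h 44 min; less 75 min break → 4 h 29 min
Thu: 9:32 AM–6:11 PM = 8 h 39 min; less 30 min break → 8 h 9 min
Fri: 5:35 AM–1:05 PM = 7 h 30 min; less 15 min break → 7 h 15 min
Sat: 6:58 AM–2:51 PM = 7 h 53 min
Sun: 7:01 AM–12:27 PM = 5 h 26 min
Total: 7 h 42 min + 11 h 5 min + 4 h 29 min + 8 h 9 min + 7 h 15 min + 7 h 53 min + 5 h 26 min = 51 h 59 min.

51.98 hours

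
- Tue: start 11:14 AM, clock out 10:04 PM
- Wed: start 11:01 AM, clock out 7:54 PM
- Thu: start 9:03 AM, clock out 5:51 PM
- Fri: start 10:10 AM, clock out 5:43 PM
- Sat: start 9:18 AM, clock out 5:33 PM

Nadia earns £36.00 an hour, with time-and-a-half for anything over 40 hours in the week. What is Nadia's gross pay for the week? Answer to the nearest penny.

Tue: 11:14 AM–10:04 PM = 10 h 50 min
Wed: 11:01 AM–7:54 PM = 8 h 53 min
Thu: 9:03 AM–5:51 PM = 8 h 48 min
Fri: 10:10 AM–5:43 PM = 7 h 33 min
Sat: 9:18 AM–5:33 PM = 8 h 15 min
Total worked: 44 h 19 min = 2659 min.
Regular 40 h 0 min = 2400 min at £36.00/h; overtime 4 h 19 min = 259 min at £54.00/h.
Pay = (2400 × £36.00 + 259 × £54.00) ÷ 60 = £1673.10.

£1673.10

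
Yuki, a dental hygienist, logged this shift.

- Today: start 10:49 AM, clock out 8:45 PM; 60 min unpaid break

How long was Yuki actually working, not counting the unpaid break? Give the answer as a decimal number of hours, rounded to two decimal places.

Today: 10:49 AM–8:45 PM = 9 h 56 min; less 60 min break → 8 h 56 min

8.93 hours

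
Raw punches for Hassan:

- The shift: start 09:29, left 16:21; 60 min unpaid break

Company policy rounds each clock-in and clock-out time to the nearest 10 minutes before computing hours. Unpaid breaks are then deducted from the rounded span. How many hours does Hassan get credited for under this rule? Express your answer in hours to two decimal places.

5.83 hours

The shift: in 09:29→09:30, out 16:21→16:20; 6 h 50 min − 60 min = 5 h 50 min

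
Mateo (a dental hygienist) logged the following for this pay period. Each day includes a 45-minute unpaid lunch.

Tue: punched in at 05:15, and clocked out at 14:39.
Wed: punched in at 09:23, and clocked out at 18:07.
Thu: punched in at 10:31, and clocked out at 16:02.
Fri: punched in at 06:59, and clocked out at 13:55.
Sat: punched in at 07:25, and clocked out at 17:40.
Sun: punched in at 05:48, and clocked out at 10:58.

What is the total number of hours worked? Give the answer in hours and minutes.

Tue: 05:15–14:39 = 9 h 24 min; less 45 min break → 8 h 39 min
Wed: 09:23–18:07 = 8 h 44 min; less 45 min break → 7 h 59 min
Thu: 10:31–16:02 = 5 h 31 min; less 45 min break → 4 h 46 min
Fri: 06:59–13:55 = 6 h 56 min; less 45 min break → 6 h 11 min
Sat: 07:25–17:40 = 10 h 15 min; less 45 min break → 9 h 30 min
Sun: 05:48–10:58 = 5 h 10 min; less 45 min break → 4 h 25 min
Total: 8 h 39 min + 7 h 59 min + 4 h 46 min + 6 h 11 min + 9 h 30 min + 4 h 25 min = 41 h 30 min.

41 h 30 min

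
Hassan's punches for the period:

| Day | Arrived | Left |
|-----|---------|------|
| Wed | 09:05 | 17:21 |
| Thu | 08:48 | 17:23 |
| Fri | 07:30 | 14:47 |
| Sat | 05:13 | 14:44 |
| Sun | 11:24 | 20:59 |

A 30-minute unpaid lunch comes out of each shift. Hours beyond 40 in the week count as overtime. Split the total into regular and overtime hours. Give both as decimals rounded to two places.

Wed: 09:05–17:21 = 8 h 16 min; less 30 min break → 7 h 46 min
Thu: 08:48–17:23 = 8 h 35 min; less 30 min break → 8 h 5 min
Fri: 07:30–14:47 = 7 h 17 min; less 30 min break → 6 h 47 min
Sat: 05:13–14:44 = 9 h 31 min; less 30 min break → 9 h 1 min
Sun: 11:24–20:59 = 9 h 35 min; less 30 min break → 9 h 5 min
Total worked: 40 h 44 min = 40.73 h.
Threshold 40 h → overtime 0 h 44 min, regular 40 h 0 min.

Regular 40.00 hours, overtime 0.73 hours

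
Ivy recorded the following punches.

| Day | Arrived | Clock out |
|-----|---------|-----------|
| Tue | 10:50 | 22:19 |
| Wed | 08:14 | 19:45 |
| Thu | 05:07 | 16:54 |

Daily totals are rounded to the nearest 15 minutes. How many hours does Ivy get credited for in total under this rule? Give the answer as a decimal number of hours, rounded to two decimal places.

Tue: 10:50–22:19 = 11 h 29 min → rounds to 11 h 30 min
Wed: 08:14–19:45 = 11 h 31 min → rounds to 11 h 30 min
Thu: 05:07–16:54 = 11 h 47 min → rounds to 11 h 45 min
Total credited: 34 h 45 min.

34.75 hours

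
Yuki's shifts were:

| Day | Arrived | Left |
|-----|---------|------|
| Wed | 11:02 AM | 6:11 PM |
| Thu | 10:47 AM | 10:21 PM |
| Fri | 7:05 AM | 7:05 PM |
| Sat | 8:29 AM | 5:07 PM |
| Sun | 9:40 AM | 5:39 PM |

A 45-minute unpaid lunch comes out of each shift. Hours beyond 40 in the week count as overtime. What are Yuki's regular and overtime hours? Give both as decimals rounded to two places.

Regular 40.00 hours, overtime 3.58 hours

Wed: 11:02 AM–6:11 PM = 7 h 9 min; less 45 min break → 6 h 24 min
Thu: 10:47 AM–10:21 PM = 11 h 34 min; less 45 min break → 10 h 49 min
Fri: 7:05 AM–7:05 PM = 12 h 0 min; less 45 min break → 11 h 15 min
Sat: 8:29 AM–5:07 PM = 8 h 38 min; less 45 min break → 7 h 53 min
Sun: 9:40 AM–5:39 PM = 7 h 59 min; less 45 min break → 7 h 14 min
Total worked: 43 h 35 min = 43.58 h.
Threshold 40 h → overtime 3 h 35 min, regular 40 h 0 min.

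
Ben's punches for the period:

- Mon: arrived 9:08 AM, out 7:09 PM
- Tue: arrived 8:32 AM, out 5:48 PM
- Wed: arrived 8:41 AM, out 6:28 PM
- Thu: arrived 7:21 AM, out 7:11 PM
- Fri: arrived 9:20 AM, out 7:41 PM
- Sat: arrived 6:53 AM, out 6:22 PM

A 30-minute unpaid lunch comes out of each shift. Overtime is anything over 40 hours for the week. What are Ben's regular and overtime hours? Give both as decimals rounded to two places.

Mon: 9:08 AM–7:09 PM = 10 h 1 min; less 30 min break → 9 h 31 min
Tue: 8:32 AM–5:48 PM = 9 h 16 min; less 30 min break → 8 h 46 min
Wed: 8:41 AM–6:28 PM = 9 h 47 min; less 30 min break → 9 h 17 min
Thu: 7:21 AM–7:11 PM = 11 h 50 min; less 30 min break → 11 h 20 min
Fri: 9:20 AM–7:41 PM = 10 h 21 min; less 30 min break → 9 h 51 min
Sat: 6:53 AM–6:22 PM = 11 h 29 min; less 30 min break → 10 h 59 min
Total worked: 59 h 44 min = 59.73 h.
Threshold 40 h → overtime 19 h 44 min, regular 40 h 0 min.

Regular 40.00 hours, overtime 19.73 hours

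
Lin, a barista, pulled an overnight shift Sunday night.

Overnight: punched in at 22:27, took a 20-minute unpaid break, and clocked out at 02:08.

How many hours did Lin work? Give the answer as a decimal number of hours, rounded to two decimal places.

Overnight: 22:27 → midnight = 1 h 33 min; midnight → 02:08 = 2 h 8 min; span 3 h 41 min; less 20 min break → 3 h 21 min

3.35 hours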